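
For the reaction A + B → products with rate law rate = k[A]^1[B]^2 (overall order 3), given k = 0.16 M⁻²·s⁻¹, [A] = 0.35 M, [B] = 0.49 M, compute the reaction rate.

0.01345 M/s

Step 1: The rate law is rate = k[A]^1[B]^2, overall order = 1+2 = 3
Step 2: Substitute values: rate = 0.16 × (0.35)^1 × (0.49)^2
Step 3: rate = 0.16 × 0.35 × 0.2401 = 0.0134456 M/s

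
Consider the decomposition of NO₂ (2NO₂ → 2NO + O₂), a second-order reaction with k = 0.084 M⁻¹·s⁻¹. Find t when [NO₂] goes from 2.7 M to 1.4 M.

4.094 s

Step 1: For second-order: t = (1/[NO₂] - 1/[NO₂]₀)/k
Step 2: t = (1/1.4 - 1/2.7)/0.084
Step 3: t = (0.7143 - 0.3704)/0.084
Step 4: t = 0.3439/0.084 = 4.094 s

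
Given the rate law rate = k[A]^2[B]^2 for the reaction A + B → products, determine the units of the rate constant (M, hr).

M⁻³·hr⁻¹

Step 1: Overall order = 2 + 2 = 4.
Step 2: rate has units M·hr⁻¹; [A]^2[B]^2 has units M^4.
Step 3: k = rate/([A]^2[B]^2), so units of k = M^(1-4)·hr⁻¹ = M⁻³·hr⁻¹.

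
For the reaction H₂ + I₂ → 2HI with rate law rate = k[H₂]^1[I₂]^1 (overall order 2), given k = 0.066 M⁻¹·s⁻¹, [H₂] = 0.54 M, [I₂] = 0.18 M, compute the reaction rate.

0.006415 M/s

Step 1: The rate law is rate = k[H₂]^1[I₂]^1, overall order = 1+1 = 2
Step 2: Substitute values: rate = 0.066 × (0.54)^1 × (0.18)^1
Step 3: rate = 0.066 × 0.54 × 0.18 = 0.0064152 M/s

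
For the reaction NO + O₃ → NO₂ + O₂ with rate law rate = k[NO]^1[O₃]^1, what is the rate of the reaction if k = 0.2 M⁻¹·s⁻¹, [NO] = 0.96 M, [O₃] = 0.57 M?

0.1094 M/s

Step 1: The rate law is rate = k[NO]^1[O₃]^1
Step 2: Substitute: rate = 0.2 × (0.96)^1 × (0.57)^1
Step 3: rate = 0.2 × 0.96 × 0.57 = 0.10944 M/s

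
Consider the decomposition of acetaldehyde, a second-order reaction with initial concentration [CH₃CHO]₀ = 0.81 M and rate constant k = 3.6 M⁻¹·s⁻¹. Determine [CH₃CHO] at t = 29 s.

0.009467 M

Step 1: For a second-order reaction: 1/[CH₃CHO] = 1/[CH₃CHO]₀ + kt
Step 2: 1/[CH₃CHO] = 1/0.81 + 3.6 × 29
Step 3: 1/[CH₃CHO] = 1.235 + 104.4 = 105.6
Step 4: [CH₃CHO] = 1/105.6 = 0.009467 M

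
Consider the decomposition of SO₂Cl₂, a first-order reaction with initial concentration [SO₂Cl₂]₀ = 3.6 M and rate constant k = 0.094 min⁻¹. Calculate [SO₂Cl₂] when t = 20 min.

0.5493 M

Step 1: For a first-order reaction: [SO₂Cl₂] = [SO₂Cl₂]₀ × e^(-kt)
Step 2: [SO₂Cl₂] = 3.6 × e^(-0.094 × 20)
Step 3: [SO₂Cl₂] = 3.6 × e^(-1.88)
Step 4: [SO₂Cl₂] = 3.6 × 0.15259 = 0.5493 M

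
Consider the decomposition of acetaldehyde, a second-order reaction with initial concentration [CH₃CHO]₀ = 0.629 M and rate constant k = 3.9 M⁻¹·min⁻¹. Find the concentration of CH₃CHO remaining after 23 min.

0.01095 M

Step 1: For a second-order reaction: 1/[CH₃CHO] = 1/[CH₃CHO]₀ + kt
Step 2: 1/[CH₃CHO] = 1/0.629 + 3.9 × 23
Step 3: 1/[CH₃CHO] = 1.59 + 89.7 = 91.29
Step 4: [CH₃CHO] = 1/91.29 = 0.01095 M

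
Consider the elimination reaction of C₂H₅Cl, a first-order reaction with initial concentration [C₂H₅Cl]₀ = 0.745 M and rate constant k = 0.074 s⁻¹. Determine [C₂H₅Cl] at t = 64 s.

0.006536 M

Step 1: For a first-order reaction: [C₂H₅Cl] = [C₂H₅Cl]₀ × e^(-kt)
Step 2: [C₂H₅Cl] = 0.745 × e^(-0.074 × 64)
Step 3: [C₂H₅Cl] = 0.745 × e^(-4.736)
Step 4: [C₂H₅Cl] = 0.745 × 0.00877367 = 0.006536 M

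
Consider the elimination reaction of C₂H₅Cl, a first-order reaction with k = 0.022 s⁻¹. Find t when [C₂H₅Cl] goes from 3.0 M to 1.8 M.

23.22 s

Step 1: For first-order: t = ln([C₂H₅Cl]₀/[C₂H₅Cl])/k
Step 2: t = ln(3.0/1.8)/0.022
Step 3: t = ln(1.667)/0.022
Step 4: t = 0.5108/0.022 = 23.22 s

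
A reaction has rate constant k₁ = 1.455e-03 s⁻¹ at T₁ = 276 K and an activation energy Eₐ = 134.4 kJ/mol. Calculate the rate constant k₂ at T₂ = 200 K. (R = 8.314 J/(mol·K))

3.139e-13 s⁻¹

Step 1: Use the two-temperature Arrhenius form: ln(k₂/k₁) = -Eₐ/R × (1/T₂ - 1/T₁)
Step 2: Convert Eₐ to J/mol: 134.4 kJ/mol = 134400 J/mol
Step 3: 1/T₂ - 1/T₁ = 1/200 - 1/276 = 1.376812e-03 K⁻¹
Step 4: ln(k₂/k₁) = -134400/8.314 × 1.376812e-03 = -22.25686
Step 5: k₂ = k₁ × exp(-22.25686) = 1.455e-03 × 2.15759e-10 = 3.139e-13 s⁻¹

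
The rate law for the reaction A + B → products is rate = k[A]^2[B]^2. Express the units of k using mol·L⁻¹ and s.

(mol·L⁻¹)⁻³·s⁻¹

Step 1: Overall order = 2 + 2 = 4.
Step 2: rate has units mol·L⁻¹·s⁻¹; [A]^2[B]^2 has units (mol·L⁻¹)^4.
Step 3: k = rate/([A]^2[B]^2), so units of k = (mol·L⁻¹)^(1-4)·s⁻¹ = (mol·L⁻¹)⁻³·s⁻¹.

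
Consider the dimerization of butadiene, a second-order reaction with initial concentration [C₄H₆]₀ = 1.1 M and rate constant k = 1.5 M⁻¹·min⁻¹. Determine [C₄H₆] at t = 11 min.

0.05744 M

Step 1: For a second-order reaction: 1/[C₄H₆] = 1/[C₄H₆]₀ + kt
Step 2: 1/[C₄H₆] = 1/1.1 + 1.5 × 11
Step 3: 1/[C₄H₆] = 0.9091 + 16.5 = 17.41
Step 4: [C₄H₆] = 1/17.41 = 0.05744 M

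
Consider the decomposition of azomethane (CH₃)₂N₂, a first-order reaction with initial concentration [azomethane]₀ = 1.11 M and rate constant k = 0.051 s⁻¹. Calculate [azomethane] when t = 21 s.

0.3804 M

Step 1: For a first-order reaction: [azomethane] = [azomethane]₀ × e^(-kt)
Step 2: [azomethane] = 1.11 × e^(-0.051 × 21)
Step 3: [azomethane] = 1.11 × e^(-1.071)
Step 4: [azomethane] = 1.11 × 0.342666 = 0.3804 M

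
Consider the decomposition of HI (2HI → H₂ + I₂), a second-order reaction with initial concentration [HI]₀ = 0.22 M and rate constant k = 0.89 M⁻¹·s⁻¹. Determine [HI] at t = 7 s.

0.0928 M

Step 1: For a second-order reaction: 1/[HI] = 1/[HI]₀ + kt
Step 2: 1/[HI] = 1/0.22 + 0.89 × 7
Step 3: 1/[HI] = 4.545 + 6.23 = 10.78
Step 4: [HI] = 1/10.78 = 0.0928 M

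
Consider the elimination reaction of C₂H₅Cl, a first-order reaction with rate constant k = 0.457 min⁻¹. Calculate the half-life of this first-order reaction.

1.517 min

Step 1: For a first-order reaction, t₁/₂ = ln(2)/k
Step 2: t₁/₂ = ln(2)/0.457
Step 3: t₁/₂ = 0.6931/0.457 = 1.517 min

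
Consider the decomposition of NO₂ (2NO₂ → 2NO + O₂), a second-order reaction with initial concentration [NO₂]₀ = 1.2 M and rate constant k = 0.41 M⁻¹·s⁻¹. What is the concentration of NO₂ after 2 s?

0.6048 M

Step 1: For a second-order reaction: 1/[NO₂] = 1/[NO₂]₀ + kt
Step 2: 1/[NO₂] = 1/1.2 + 0.41 × 2
Step 3: 1/[NO₂] = 0.8333 + 0.82 = 1.653
Step 4: [NO₂] = 1/1.653 = 0.6048 M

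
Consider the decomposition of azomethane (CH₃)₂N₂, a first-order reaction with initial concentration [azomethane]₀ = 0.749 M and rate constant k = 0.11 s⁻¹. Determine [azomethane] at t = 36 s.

0.01428 M

Step 1: For a first-order reaction: [azomethane] = [azomethane]₀ × e^(-kt)
Step 2: [azomethane] = 0.749 × e^(-0.11 × 36)
Step 3: [azomethane] = 0.749 × e^(-3.96)
Step 4: [azomethane] = 0.749 × 0.0190631 = 0.01428 M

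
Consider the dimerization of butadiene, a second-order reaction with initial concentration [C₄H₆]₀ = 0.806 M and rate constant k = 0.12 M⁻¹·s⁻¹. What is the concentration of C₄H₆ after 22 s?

0.2577 M

Step 1: For a second-order reaction: 1/[C₄H₆] = 1/[C₄H₆]₀ + kt
Step 2: 1/[C₄H₆] = 1/0.806 + 0.12 × 22
Step 3: 1/[C₄H₆] = 1.241 + 2.64 = 3.881
Step 4: [C₄H₆] = 1/3.881 = 0.2577 M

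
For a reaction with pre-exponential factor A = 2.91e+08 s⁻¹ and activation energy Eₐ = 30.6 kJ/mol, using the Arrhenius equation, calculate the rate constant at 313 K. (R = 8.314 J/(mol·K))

2.28e+03 s⁻¹

Step 1: Use the Arrhenius equation: k = A × exp(-Eₐ/RT)
Step 2: Convert Eₐ to J/mol: 30.6 kJ/mol = 30600 J/mol
Step 3: Calculate the exponent: -Eₐ/(RT) = -30600/(8.314 × 313) = -11.75891
Step 4: k = 2.91e+08 × exp(-11.75891)
Step 5: k = 2.91e+08 × 7.81934e-06 = 2.2754e+03 s⁻¹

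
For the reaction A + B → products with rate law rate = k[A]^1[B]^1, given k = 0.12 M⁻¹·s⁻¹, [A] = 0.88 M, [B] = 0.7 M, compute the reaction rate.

0.07392 M/s

Step 1: The rate law is rate = k[A]^1[B]^1
Step 2: Substitute: rate = 0.12 × (0.88)^1 × (0.7)^1
Step 3: rate = 0.12 × 0.88 × 0.7 = 0.07392 M/s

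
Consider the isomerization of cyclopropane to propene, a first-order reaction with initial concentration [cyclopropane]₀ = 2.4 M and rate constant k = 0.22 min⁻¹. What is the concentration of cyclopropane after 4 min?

0.9955 M

Step 1: For a first-order reaction: [cyclopropane] = [cyclopropane]₀ × e^(-kt)
Step 2: [cyclopropane] = 2.4 × e^(-0.22 × 4)
Step 3: [cyclopropane] = 2.4 × e^(-0.88)
Step 4: [cyclopropane] = 2.4 × 0.414783 = 0.9955 M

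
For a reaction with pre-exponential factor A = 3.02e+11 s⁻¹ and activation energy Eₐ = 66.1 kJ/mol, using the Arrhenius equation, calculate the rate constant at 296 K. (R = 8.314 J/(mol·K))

6.53e-01 s⁻¹

Step 1: Use the Arrhenius equation: k = A × exp(-Eₐ/RT)
Step 2: Convert Eₐ to J/mol: 66.1 kJ/mol = 66100 J/mol
Step 3: Calculate the exponent: -Eₐ/(RT) = -66100/(8.314 × 296) = -26.85961
Step 4: k = 3.02e+11 × exp(-26.85961)
Step 5: k = 3.02e+11 × 2.16282e-12 = 6.5317e-01 s⁻¹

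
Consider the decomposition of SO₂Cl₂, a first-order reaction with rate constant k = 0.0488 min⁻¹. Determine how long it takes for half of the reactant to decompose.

14.2 min

Step 1: For a first-order reaction, t₁/₂ = ln(2)/k
Step 2: t₁/₂ = ln(2)/0.0488
Step 3: t₁/₂ = 0.6931/0.0488 = 14.2 min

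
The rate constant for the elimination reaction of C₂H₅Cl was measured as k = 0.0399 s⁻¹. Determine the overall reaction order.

first order (1)

Step 1: The units of k for an nth-order reaction are (concentration)^(1-n)·(time)⁻¹.
Step 2: Here k has units s⁻¹, so the concentration exponent is 0.
Step 3: 1 - n = 0 ⇒ n = 1. The reaction is first order.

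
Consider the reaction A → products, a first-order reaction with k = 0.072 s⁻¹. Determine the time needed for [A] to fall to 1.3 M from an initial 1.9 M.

5.271 s

Step 1: For first-order: t = ln([A]₀/[A])/k
Step 2: t = ln(1.9/1.3)/0.072
Step 3: t = ln(1.462)/0.072
Step 4: t = 0.3795/0.072 = 5.271 s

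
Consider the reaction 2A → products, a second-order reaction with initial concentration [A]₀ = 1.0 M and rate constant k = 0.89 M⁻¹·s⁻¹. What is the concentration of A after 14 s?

0.07429 M

Step 1: For a second-order reaction: 1/[A] = 1/[A]₀ + kt
Step 2: 1/[A] = 1/1.0 + 0.89 × 14
Step 3: 1/[A] = 1 + 12.46 = 13.46
Step 4: [A] = 1/13.46 = 0.07429 M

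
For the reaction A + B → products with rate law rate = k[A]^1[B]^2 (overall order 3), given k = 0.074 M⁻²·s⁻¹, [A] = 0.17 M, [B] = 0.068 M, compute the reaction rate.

5.817e-05 M/s

Step 1: The rate law is rate = k[A]^1[B]^2, overall order = 1+2 = 3
Step 2: Substitute values: rate = 0.074 × (0.17)^1 × (0.068)^2
Step 3: rate = 0.074 × 0.17 × 0.004624 = 5.81699e-05 M/s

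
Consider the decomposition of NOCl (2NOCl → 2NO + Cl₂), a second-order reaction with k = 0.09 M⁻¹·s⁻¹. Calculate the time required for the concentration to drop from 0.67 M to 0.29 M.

21.73 s

Step 1: For second-order: t = (1/[NOCl] - 1/[NOCl]₀)/k
Step 2: t = (1/0.29 - 1/0.67)/0.09
Step 3: t = (3.448 - 1.493)/0.09
Step 4: t = 1.956/0.09 = 21.73 s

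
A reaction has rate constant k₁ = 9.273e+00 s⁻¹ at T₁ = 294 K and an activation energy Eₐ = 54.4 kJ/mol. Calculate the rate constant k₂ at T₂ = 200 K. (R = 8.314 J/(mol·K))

2.657e-04 s⁻¹

Step 1: Use the two-temperature Arrhenius form: ln(k₂/k₁) = -Eₐ/R × (1/T₂ - 1/T₁)
Step 2: Convert Eₐ to J/mol: 54.4 kJ/mol = 54400 J/mol
Step 3: 1/T₂ - 1/T₁ = 1/200 - 1/294 = 1.598639e-03 K⁻¹
Step 4: ln(k₂/k₁) = -54400/8.314 × 1.598639e-03 = -10.46018
Step 5: k₂ = k₁ × exp(-10.46018) = 9.273e+00 × 2.86551e-05 = 2.657e-04 s⁻¹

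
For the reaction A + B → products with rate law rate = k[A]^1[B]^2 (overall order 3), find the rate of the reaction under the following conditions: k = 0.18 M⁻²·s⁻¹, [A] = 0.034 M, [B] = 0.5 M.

0.00153 M/s

Step 1: The rate law is rate = k[A]^1[B]^2, overall order = 1+2 = 3
Step 2: Substitute values: rate = 0.18 × (0.034)^1 × (0.5)^2
Step 3: rate = 0.18 × 0.034 × 0.25 = 0.00153 M/s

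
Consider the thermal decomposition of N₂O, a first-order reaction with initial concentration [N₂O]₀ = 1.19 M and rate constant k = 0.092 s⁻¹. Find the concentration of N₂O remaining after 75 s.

0.001199 M

Step 1: For a first-order reaction: [N₂O] = [N₂O]₀ × e^(-kt)
Step 2: [N₂O] = 1.19 × e^(-0.092 × 75)
Step 3: [N₂O] = 1.19 × e^(-6.9)
Step 4: [N₂O] = 1.19 × 0.00100779 = 0.001199 M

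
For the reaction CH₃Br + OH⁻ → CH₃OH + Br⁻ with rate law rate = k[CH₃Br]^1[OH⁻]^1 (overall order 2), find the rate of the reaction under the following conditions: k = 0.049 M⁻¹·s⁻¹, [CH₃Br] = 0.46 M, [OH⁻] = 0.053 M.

0.001195 M/s

Step 1: The rate law is rate = k[CH₃Br]^1[OH⁻]^1, overall order = 1+1 = 2
Step 2: Substitute values: rate = 0.049 × (0.46)^1 × (0.053)^1
Step 3: rate = 0.049 × 0.46 × 0.053 = 0.00119462 M/s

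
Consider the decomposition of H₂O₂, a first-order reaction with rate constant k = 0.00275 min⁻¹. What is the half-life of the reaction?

252.1 min

Step 1: For a first-order reaction, t₁/₂ = ln(2)/k
Step 2: t₁/₂ = ln(2)/0.00275
Step 3: t₁/₂ = 0.6931/0.00275 = 252.1 min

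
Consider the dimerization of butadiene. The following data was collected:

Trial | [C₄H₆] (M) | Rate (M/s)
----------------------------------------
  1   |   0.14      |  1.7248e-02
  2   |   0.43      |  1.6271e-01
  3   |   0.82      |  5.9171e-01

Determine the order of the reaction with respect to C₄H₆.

second order (2)

Step 1: Compare trials to find order n where rate₂/rate₁ = ([C₄H₆]₂/[C₄H₆]₁)^n
Step 2: rate₂/rate₁ = 1.6271e-01/1.7248e-02 = 9.434
Step 3: [C₄H₆]₂/[C₄H₆]₁ = 0.43/0.14 = 3.071
Step 4: n = ln(9.434)/ln(3.071) = 2.00 ≈ 2
Step 5: The reaction is second order in C₄H₆.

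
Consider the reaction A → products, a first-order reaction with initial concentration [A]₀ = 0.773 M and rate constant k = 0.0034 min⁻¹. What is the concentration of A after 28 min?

0.7028 M

Step 1: For a first-order reaction: [A] = [A]₀ × e^(-kt)
Step 2: [A] = 0.773 × e^(-0.0034 × 28)
Step 3: [A] = 0.773 × e^(-0.0952)
Step 4: [A] = 0.773 × 0.909191 = 0.7028 M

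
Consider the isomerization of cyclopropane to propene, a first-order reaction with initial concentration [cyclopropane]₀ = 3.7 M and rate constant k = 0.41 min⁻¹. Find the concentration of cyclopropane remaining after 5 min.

0.4763 M

Step 1: For a first-order reaction: [cyclopropane] = [cyclopropane]₀ × e^(-kt)
Step 2: [cyclopropane] = 3.7 × e^(-0.41 × 5)
Step 3: [cyclopropane] = 3.7 × e^(-2.05)
Step 4: [cyclopropane] = 3.7 × 0.128735 = 0.4763 M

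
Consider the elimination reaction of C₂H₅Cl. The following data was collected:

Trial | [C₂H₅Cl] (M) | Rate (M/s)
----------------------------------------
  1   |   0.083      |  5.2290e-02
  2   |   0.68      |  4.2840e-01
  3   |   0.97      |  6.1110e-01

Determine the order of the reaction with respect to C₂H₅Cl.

first order (1)

Step 1: Compare trials to find order n where rate₂/rate₁ = ([C₂H₅Cl]₂/[C₂H₅Cl]₁)^n
Step 2: rate₂/rate₁ = 4.2840e-01/5.2290e-02 = 8.193
Step 3: [C₂H₅Cl]₂/[C₂H₅Cl]₁ = 0.68/0.083 = 8.193
Step 4: n = ln(8.193)/ln(8.193) = 1.00 ≈ 1
Step 5: The reaction is first order in C₂H₅Cl.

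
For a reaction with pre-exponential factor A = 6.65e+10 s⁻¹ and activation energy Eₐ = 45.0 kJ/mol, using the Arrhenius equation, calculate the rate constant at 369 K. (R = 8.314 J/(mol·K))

2.83e+04 s⁻¹

Step 1: Use the Arrhenius equation: k = A × exp(-Eₐ/RT)
Step 2: Convert Eₐ to J/mol: 45.0 kJ/mol = 45000 J/mol
Step 3: Calculate the exponent: -Eₐ/(RT) = -45000/(8.314 × 369) = -14.66818
Step 4: k = 6.65e+10 × exp(-14.66818)
Step 5: k = 6.65e+10 × 4.26275e-07 = 2.8347e+04 s⁻¹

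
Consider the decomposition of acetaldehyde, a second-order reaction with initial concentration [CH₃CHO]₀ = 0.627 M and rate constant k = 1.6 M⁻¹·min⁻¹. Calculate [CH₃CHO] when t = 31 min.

0.01953 M

Step 1: For a second-order reaction: 1/[CH₃CHO] = 1/[CH₃CHO]₀ + kt
Step 2: 1/[CH₃CHO] = 1/0.627 + 1.6 × 31
Step 3: 1/[CH₃CHO] = 1.595 + 49.6 = 51.19
Step 4: [CH₃CHO] = 1/51.19 = 0.01953 M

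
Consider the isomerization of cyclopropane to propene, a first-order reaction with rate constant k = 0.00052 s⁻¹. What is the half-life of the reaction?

1333 s

Step 1: For a first-order reaction, t₁/₂ = ln(2)/k
Step 2: t₁/₂ = ln(2)/0.00052
Step 3: t₁/₂ = 0.6931/0.00052 = 1333 s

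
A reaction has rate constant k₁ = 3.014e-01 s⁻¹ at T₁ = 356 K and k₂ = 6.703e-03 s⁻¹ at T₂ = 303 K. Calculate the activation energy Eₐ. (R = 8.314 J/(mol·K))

64.4 kJ/mol

Step 1: Use the two-temperature Arrhenius form: ln(k₂/k₁) = -Eₐ/R × (1/T₂ - 1/T₁)
Step 2: ln(k₂/k₁) = ln(6.703e-03/3.014e-01) = ln(0.0222395) = -3.80588
Step 3: 1/T₂ - 1/T₁ = 1/303 - 1/356 = 4.913413e-04 K⁻¹
Step 4: Eₐ = -R × ln(k₂/k₁) / (1/T₂ - 1/T₁) = -8.314 × -3.80588 / 4.913413e-04
Step 5: Eₐ = 6.4399e+04 J/mol = 64.4 kJ/mol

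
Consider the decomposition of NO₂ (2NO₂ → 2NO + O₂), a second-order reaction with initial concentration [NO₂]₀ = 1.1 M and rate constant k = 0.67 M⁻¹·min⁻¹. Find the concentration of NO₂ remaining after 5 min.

0.2348 M

Step 1: For a second-order reaction: 1/[NO₂] = 1/[NO₂]₀ + kt
Step 2: 1/[NO₂] = 1/1.1 + 0.67 × 5
Step 3: 1/[NO₂] = 0.9091 + 3.35 = 4.259
Step 4: [NO₂] = 1/4.259 = 0.2348 M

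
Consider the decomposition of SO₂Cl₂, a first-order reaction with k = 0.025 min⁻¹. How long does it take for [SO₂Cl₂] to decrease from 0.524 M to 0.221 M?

34.53 min

Step 1: For first-order: t = ln([SO₂Cl₂]₀/[SO₂Cl₂])/k
Step 2: t = ln(0.524/0.221)/0.025
Step 3: t = ln(2.371)/0.025
Step 4: t = 0.8633/0.025 = 34.53 min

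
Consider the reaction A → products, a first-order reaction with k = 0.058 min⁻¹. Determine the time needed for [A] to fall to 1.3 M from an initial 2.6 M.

11.95 min

Step 1: For first-order: t = ln([A]₀/[A])/k
Step 2: t = ln(2.6/1.3)/0.058
Step 3: t = ln(2)/0.058
Step 4: t = 0.6931/0.058 = 11.95 min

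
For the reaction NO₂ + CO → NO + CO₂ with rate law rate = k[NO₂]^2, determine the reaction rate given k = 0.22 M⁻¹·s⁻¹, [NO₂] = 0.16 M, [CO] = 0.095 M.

0.005632 M/s

Step 1: The rate law is rate = k[NO₂]^2
Step 2: Note that the rate does not depend on [CO] (zero order in CO).
Step 3: rate = 0.22 × (0.16)^2 = 0.005632 M/s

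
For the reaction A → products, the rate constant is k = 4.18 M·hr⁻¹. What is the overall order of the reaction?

zeroth order (0)

Step 1: The units of k for an nth-order reaction are (concentration)^(1-n)·(time)⁻¹.
Step 2: Here k has units M·hr⁻¹, so the concentration exponent is 1.
Step 3: 1 - n = 1 ⇒ n = 0. The reaction is zeroth order.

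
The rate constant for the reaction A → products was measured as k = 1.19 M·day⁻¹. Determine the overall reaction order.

zeroth order (0)

Step 1: The units of k for an nth-order reaction are (concentration)^(1-n)·(time)⁻¹.
Step 2: Here k has units M·day⁻¹, so the concentration exponent is 1.
Step 3: 1 - n = 1 ⇒ n = 0. The reaction is zeroth order.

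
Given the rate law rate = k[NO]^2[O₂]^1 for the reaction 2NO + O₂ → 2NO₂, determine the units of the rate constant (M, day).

M⁻²·day⁻¹

Step 1: Overall order = 2 + 1 = 3.
Step 2: rate has units M·day⁻¹; [NO]^2[O₂]^1 has units M^3.
Step 3: k = rate/([NO]^2[O₂]^1), so units of k = M^(1-3)·day⁻¹ = M⁻²·day⁻¹.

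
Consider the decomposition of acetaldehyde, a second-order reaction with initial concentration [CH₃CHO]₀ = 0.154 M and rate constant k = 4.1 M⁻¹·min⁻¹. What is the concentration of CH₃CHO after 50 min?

0.004728 M

Step 1: For a second-order reaction: 1/[CH₃CHO] = 1/[CH₃CHO]₀ + kt
Step 2: 1/[CH₃CHO] = 1/0.154 + 4.1 × 50
Step 3: 1/[CH₃CHO] = 6.494 + 205 = 211.5
Step 4: [CH₃CHO] = 1/211.5 = 0.004728 M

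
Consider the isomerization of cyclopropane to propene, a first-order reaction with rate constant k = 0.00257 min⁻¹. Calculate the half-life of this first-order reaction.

269.7 min

Step 1: For a first-order reaction, t₁/₂ = ln(2)/k
Step 2: t₁/₂ = ln(2)/0.00257
Step 3: t₁/₂ = 0.6931/0.00257 = 269.7 min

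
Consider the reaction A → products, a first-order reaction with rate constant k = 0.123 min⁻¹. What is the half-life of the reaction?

5.635 min

Step 1: For a first-order reaction, t₁/₂ = ln(2)/k
Step 2: t₁/₂ = ln(2)/0.123
Step 3: t₁/₂ = 0.6931/0.123 = 5.635 min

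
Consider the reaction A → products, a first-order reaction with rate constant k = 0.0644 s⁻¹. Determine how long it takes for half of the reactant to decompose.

10.76 s

Step 1: For a first-order reaction, t₁/₂ = ln(2)/k
Step 2: t₁/₂ = ln(2)/0.0644
Step 3: t₁/₂ = 0.6931/0.0644 = 10.76 s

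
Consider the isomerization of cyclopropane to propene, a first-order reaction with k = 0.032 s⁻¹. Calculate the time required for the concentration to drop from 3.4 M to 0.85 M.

43.32 s

Step 1: For first-order: t = ln([cyclopropane]₀/[cyclopropane])/k
Step 2: t = ln(3.4/0.85)/0.032
Step 3: t = ln(4)/0.032
Step 4: t = 1.386/0.032 = 43.32 s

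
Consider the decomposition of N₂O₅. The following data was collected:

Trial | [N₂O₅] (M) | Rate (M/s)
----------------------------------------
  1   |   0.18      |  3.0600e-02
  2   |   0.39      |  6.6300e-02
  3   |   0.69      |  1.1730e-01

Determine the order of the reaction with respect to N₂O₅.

first order (1)

Step 1: Compare trials to find order n where rate₂/rate₁ = ([N₂O₅]₂/[N₂O₅]₁)^n
Step 2: rate₂/rate₁ = 6.6300e-02/3.0600e-02 = 2.167
Step 3: [N₂O₅]₂/[N₂O₅]₁ = 0.39/0.18 = 2.167
Step 4: n = ln(2.167)/ln(2.167) = 1.00 ≈ 1
Step 5: The reaction is first order in N₂O₅.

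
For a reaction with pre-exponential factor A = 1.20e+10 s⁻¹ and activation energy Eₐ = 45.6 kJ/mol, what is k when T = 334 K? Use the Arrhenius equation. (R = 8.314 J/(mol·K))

8.86e+02 s⁻¹

Step 1: Use the Arrhenius equation: k = A × exp(-Eₐ/RT)
Step 2: Convert Eₐ to J/mol: 45.6 kJ/mol = 45600 J/mol
Step 3: Calculate the exponent: -Eₐ/(RT) = -45600/(8.314 × 334) = -16.42133
Step 4: k = 1.20e+10 × exp(-16.42133)
Step 5: k = 1.20e+10 × 7.38426e-08 = 8.8611e+02 s⁻¹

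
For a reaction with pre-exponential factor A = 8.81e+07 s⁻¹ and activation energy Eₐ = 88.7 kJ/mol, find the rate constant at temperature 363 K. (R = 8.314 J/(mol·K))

1.52e-05 s⁻¹

Step 1: Use the Arrhenius equation: k = A × exp(-Eₐ/RT)
Step 2: Convert Eₐ to J/mol: 88.7 kJ/mol = 88700 J/mol
Step 3: Calculate the exponent: -Eₐ/(RT) = -88700/(8.314 × 363) = -29.39050
Step 4: k = 8.81e+07 × exp(-29.39050)
Step 5: k = 8.81e+07 × 1.72135e-13 = 1.5165e-05 s⁻¹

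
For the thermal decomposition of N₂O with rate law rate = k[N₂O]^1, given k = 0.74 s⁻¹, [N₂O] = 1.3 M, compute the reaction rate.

0.962 M/s

Step 1: Identify the rate law: rate = k[N₂O]^1
Step 2: Substitute values: rate = 0.74 × (1.3)^1
Step 3: Calculate: rate = 0.74 × 1.3 = 0.962 M/s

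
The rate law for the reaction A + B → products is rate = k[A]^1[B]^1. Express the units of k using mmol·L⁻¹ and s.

(mmol·L⁻¹)⁻¹·s⁻¹

Step 1: Overall order = 1 + 1 = 2.
Step 2: rate has units mmol·L⁻¹·s⁻¹; [A]^1[B]^1 has units (mmol·L⁻¹)^2.
Step 3: k = rate/([A]^1[B]^1), so units of k = (mmol·L⁻¹)^(1-2)·s⁻¹ = (mmol·L⁻¹)⁻¹·s⁻¹.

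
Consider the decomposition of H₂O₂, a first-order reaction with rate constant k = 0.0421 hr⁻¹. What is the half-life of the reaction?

16.46 hr

Step 1: For a first-order reaction, t₁/₂ = ln(2)/k
Step 2: t₁/₂ = ln(2)/0.0421
Step 3: t₁/₂ = 0.6931/0.0421 = 16.46 hr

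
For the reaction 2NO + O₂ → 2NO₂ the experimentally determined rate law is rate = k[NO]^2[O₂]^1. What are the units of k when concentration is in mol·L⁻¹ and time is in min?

(mol·L⁻¹)⁻²·min⁻¹

Step 1: Overall order = 2 + 1 = 3.
Step 2: rate has units mol·L⁻¹·min⁻¹; [NO]^2[O₂]^1 has units (mol·L⁻¹)^3.
Step 3: k = rate/([NO]^2[O₂]^1), so units of k = (mol·L⁻¹)^(1-3)·min⁻¹ = (mol·L⁻¹)⁻²·min⁻¹.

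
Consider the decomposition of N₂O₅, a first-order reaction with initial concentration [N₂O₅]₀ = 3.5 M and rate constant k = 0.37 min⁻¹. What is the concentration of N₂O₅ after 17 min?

0.006492 M

Step 1: For a first-order reaction: [N₂O₅] = [N₂O₅]₀ × e^(-kt)
Step 2: [N₂O₅] = 3.5 × e^(-0.37 × 17)
Step 3: [N₂O₅] = 3.5 × e^(-6.29)
Step 4: [N₂O₅] = 3.5 × 0.00185476 = 0.006492 M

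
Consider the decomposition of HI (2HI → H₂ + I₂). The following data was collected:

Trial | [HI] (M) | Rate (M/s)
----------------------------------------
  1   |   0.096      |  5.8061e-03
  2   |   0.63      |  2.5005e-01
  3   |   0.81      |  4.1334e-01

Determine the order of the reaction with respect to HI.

second order (2)

Step 1: Compare trials to find order n where rate₂/rate₁ = ([HI]₂/[HI]₁)^n
Step 2: rate₂/rate₁ = 2.5005e-01/5.8061e-03 = 43.07
Step 3: [HI]₂/[HI]₁ = 0.63/0.096 = 6.562
Step 4: n = ln(43.07)/ln(6.562) = 2.00 ≈ 2
Step 5: The reaction is second order in HI.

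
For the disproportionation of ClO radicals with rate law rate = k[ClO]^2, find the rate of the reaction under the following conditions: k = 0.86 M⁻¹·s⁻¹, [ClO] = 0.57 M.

0.2794 M/s

Step 1: Identify the rate law: rate = k[ClO]^2
Step 2: Substitute values: rate = 0.86 × (0.57)^2
Step 3: Calculate: rate = 0.86 × 0.3249 = 0.279414 M/s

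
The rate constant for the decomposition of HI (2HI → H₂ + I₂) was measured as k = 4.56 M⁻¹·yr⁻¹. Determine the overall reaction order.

second order (2)

Step 1: The units of k for an nth-order reaction are (concentration)^(1-n)·(time)⁻¹.
Step 2: Here k has units M⁻¹·yr⁻¹, so the concentration exponent is -1.
Step 3: 1 - n = -1 ⇒ n = 2. The reaction is second order.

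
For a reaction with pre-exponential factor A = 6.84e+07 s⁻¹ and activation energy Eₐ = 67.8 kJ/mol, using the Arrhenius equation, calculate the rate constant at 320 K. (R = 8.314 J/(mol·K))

5.85e-04 s⁻¹

Step 1: Use the Arrhenius equation: k = A × exp(-Eₐ/RT)
Step 2: Convert Eₐ to J/mol: 67.8 kJ/mol = 67800 J/mol
Step 3: Calculate the exponent: -Eₐ/(RT) = -67800/(8.314 × 320) = -25.48412
Step 4: k = 6.84e+07 × exp(-25.48412)
Step 5: k = 6.84e+07 × 8.55830e-12 = 5.8539e-04 s⁻¹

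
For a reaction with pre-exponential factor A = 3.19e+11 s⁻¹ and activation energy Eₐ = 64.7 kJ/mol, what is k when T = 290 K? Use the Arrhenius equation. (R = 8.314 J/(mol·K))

7.07e-01 s⁻¹

Step 1: Use the Arrhenius equation: k = A × exp(-Eₐ/RT)
Step 2: Convert Eₐ to J/mol: 64.7 kJ/mol = 64700 J/mol
Step 3: Calculate the exponent: -Eₐ/(RT) = -64700/(8.314 × 290) = -26.83467
Step 4: k = 3.19e+11 × exp(-26.83467)
Step 5: k = 3.19e+11 × 2.21743e-12 = 7.0736e-01 s⁻¹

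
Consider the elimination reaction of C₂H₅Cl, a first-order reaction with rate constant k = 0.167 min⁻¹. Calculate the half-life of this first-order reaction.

4.151 min

Step 1: For a first-order reaction, t₁/₂ = ln(2)/k
Step 2: t₁/₂ = ln(2)/0.167
Step 3: t₁/₂ = 0.6931/0.167 = 4.151 min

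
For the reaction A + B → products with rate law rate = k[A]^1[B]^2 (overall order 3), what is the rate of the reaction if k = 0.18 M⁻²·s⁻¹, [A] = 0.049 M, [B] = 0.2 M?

0.0003528 M/s

Step 1: The rate law is rate = k[A]^1[B]^2, overall order = 1+2 = 3
Step 2: Substitute values: rate = 0.18 × (0.049)^1 × (0.2)^2
Step 3: rate = 0.18 × 0.049 × 0.04 = 0.0003528 M/s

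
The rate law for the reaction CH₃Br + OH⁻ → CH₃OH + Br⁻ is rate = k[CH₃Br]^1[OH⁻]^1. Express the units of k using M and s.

M⁻¹·s⁻¹

Step 1: Overall order = 1 + 1 = 2.
Step 2: rate has units M·s⁻¹; [CH₃Br]^1[OH⁻]^1 has units M^2.
Step 3: k = rate/([CH₃Br]^1[OH⁻]^1), so units of k = M^(1-2)·s⁻¹ = M⁻¹·s⁻¹.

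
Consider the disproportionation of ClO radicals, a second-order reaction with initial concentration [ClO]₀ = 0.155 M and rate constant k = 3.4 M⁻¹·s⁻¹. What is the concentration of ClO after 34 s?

0.008193 M

Step 1: For a second-order reaction: 1/[ClO] = 1/[ClO]₀ + kt
Step 2: 1/[ClO] = 1/0.155 + 3.4 × 34
Step 3: 1/[ClO] = 6.452 + 115.6 = 122.1
Step 4: [ClO] = 1/122.1 = 0.008193 M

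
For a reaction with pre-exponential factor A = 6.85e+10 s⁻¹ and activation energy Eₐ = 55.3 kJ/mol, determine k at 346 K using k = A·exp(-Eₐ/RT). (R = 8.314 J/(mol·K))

3.07e+02 s⁻¹

Step 1: Use the Arrhenius equation: k = A × exp(-Eₐ/RT)
Step 2: Convert Eₐ to J/mol: 55.3 kJ/mol = 55300 J/mol
Step 3: Calculate the exponent: -Eₐ/(RT) = -55300/(8.314 × 346) = -19.22379
Step 4: k = 6.85e+10 × exp(-19.22379)
Step 5: k = 6.85e+10 × 4.47934e-09 = 3.0683e+02 s⁻¹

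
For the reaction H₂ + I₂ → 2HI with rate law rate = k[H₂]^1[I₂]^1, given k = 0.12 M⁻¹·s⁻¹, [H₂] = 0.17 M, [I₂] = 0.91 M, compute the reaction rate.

0.01856 M/s

Step 1: The rate law is rate = k[H₂]^1[I₂]^1
Step 2: Substitute: rate = 0.12 × (0.17)^1 × (0.91)^1
Step 3: rate = 0.12 × 0.17 × 0.91 = 0.018564 M/s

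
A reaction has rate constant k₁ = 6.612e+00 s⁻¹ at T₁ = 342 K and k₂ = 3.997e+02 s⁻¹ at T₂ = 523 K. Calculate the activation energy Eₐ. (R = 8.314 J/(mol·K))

33.7 kJ/mol

Step 1: Use the two-temperature Arrhenius form: ln(k₂/k₁) = -Eₐ/R × (1/T₂ - 1/T₁)
Step 2: ln(k₂/k₁) = ln(3.997e+02/6.612e+00) = ln(60.4507) = 4.10183
Step 3: 1/T₂ - 1/T₁ = 1/523 - 1/342 = -1.011931e-03 K⁻¹
Step 4: Eₐ = -R × ln(k₂/k₁) / (1/T₂ - 1/T₁) = -8.314 × 4.10183 / -1.011931e-03
Step 5: Eₐ = 3.3701e+04 J/mol = 33.7 kJ/mol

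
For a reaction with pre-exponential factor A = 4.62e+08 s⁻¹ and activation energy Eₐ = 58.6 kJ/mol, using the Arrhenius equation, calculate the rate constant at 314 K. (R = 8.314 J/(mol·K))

8.24e-02 s⁻¹

Step 1: Use the Arrhenius equation: k = A × exp(-Eₐ/RT)
Step 2: Convert Eₐ to J/mol: 58.6 kJ/mol = 58600 J/mol
Step 3: Calculate the exponent: -Eₐ/(RT) = -58600/(8.314 × 314) = -22.44698
Step 4: k = 4.62e+08 × exp(-22.44698)
Step 5: k = 4.62e+08 × 1.78402e-10 = 8.2422e-02 s⁻¹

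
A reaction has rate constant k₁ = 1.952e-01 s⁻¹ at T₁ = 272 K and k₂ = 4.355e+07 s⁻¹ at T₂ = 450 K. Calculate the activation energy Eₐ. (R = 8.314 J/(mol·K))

109.9 kJ/mol

Step 1: Use the two-temperature Arrhenius form: ln(k₂/k₁) = -Eₐ/R × (1/T₂ - 1/T₁)
Step 2: ln(k₂/k₁) = ln(4.355e+07/1.952e-01) = ln(2.23105e+08) = 19.2232
Step 3: 1/T₂ - 1/T₁ = 1/450 - 1/272 = -1.454248e-03 K⁻¹
Step 4: Eₐ = -R × ln(k₂/k₁) / (1/T₂ - 1/T₁) = -8.314 × 19.2232 / -1.454248e-03
Step 5: Eₐ = 1.0990e+05 J/mol = 109.9 kJ/mol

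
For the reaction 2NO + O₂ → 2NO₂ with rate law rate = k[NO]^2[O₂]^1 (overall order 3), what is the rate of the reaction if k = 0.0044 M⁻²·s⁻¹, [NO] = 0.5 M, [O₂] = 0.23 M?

0.000253 M/s

Step 1: The rate law is rate = k[NO]^2[O₂]^1, overall order = 2+1 = 3
Step 2: Substitute values: rate = 0.0044 × (0.5)^2 × (0.23)^1
Step 3: rate = 0.0044 × 0.25 × 0.23 = 0.000253 M/s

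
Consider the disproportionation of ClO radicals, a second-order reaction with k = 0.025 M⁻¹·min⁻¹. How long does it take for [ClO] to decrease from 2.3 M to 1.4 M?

11.18 min

Step 1: For second-order: t = (1/[ClO] - 1/[ClO]₀)/k
Step 2: t = (1/1.4 - 1/2.3)/0.025
Step 3: t = (0.7143 - 0.4348)/0.025
Step 4: t = 0.2795/0.025 = 11.18 min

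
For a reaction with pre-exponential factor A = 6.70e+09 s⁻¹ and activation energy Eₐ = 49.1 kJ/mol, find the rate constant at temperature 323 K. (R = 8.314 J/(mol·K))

7.68e+01 s⁻¹

Step 1: Use the Arrhenius equation: k = A × exp(-Eₐ/RT)
Step 2: Convert Eₐ to J/mol: 49.1 kJ/mol = 49100 J/mol
Step 3: Calculate the exponent: -Eₐ/(RT) = -49100/(8.314 × 323) = -18.28390
Step 4: k = 6.70e+09 × exp(-18.28390)
Step 5: k = 6.70e+09 × 1.14658e-08 = 7.6821e+01 s⁻¹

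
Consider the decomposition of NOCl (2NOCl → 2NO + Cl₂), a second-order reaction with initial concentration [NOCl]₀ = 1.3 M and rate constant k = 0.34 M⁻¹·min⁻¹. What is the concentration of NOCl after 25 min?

0.1079 M

Step 1: For a second-order reaction: 1/[NOCl] = 1/[NOCl]₀ + kt
Step 2: 1/[NOCl] = 1/1.3 + 0.34 × 25
Step 3: 1/[NOCl] = 0.7692 + 8.5 = 9.269
Step 4: [NOCl] = 1/9.269 = 0.1079 M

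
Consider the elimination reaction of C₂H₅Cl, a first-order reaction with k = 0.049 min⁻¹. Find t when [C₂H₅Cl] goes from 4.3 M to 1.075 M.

28.29 min

Step 1: For first-order: t = ln([C₂H₅Cl]₀/[C₂H₅Cl])/k
Step 2: t = ln(4.3/1.075)/0.049
Step 3: t = ln(4)/0.049
Step 4: t = 1.386/0.049 = 28.29 min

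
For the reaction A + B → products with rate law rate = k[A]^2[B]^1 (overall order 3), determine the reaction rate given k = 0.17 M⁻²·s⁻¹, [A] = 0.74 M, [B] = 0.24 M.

0.02234 M/s

Step 1: The rate law is rate = k[A]^2[B]^1, overall order = 2+1 = 3
Step 2: Substitute values: rate = 0.17 × (0.74)^2 × (0.24)^1
Step 3: rate = 0.17 × 0.5476 × 0.24 = 0.0223421 M/s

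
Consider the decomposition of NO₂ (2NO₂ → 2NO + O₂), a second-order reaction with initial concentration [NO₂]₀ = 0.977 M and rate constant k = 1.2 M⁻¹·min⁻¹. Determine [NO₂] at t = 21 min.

0.03813 M

Step 1: For a second-order reaction: 1/[NO₂] = 1/[NO₂]₀ + kt
Step 2: 1/[NO₂] = 1/0.977 + 1.2 × 21
Step 3: 1/[NO₂] = 1.024 + 25.2 = 26.22
Step 4: [NO₂] = 1/26.22 = 0.03813 M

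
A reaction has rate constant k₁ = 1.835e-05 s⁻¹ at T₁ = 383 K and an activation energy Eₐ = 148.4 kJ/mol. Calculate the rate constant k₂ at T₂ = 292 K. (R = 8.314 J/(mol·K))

9.036e-12 s⁻¹

Step 1: Use the two-temperature Arrhenius form: ln(k₂/k₁) = -Eₐ/R × (1/T₂ - 1/T₁)
Step 2: Convert Eₐ to J/mol: 148.4 kJ/mol = 148400 J/mol
Step 3: 1/T₂ - 1/T₁ = 1/292 - 1/383 = 8.136915e-04 K⁻¹
Step 4: ln(k₂/k₁) = -148400/8.314 × 8.136915e-04 = -14.52391
Step 5: k₂ = k₁ × exp(-14.52391) = 1.835e-05 × 4.92432e-07 = 9.036e-12 s⁻¹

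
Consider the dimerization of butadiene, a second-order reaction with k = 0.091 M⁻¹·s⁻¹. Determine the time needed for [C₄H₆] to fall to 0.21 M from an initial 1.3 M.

43.88 s

Step 1: For second-order: t = (1/[C₄H₆] - 1/[C₄H₆]₀)/k
Step 2: t = (1/0.21 - 1/1.3)/0.091
Step 3: t = (4.762 - 0.7692)/0.091
Step 4: t = 3.993/0.091 = 43.88 s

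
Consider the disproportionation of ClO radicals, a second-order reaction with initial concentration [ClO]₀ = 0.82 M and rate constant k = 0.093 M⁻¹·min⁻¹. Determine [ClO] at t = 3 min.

0.6673 M

Step 1: For a second-order reaction: 1/[ClO] = 1/[ClO]₀ + kt
Step 2: 1/[ClO] = 1/0.82 + 0.093 × 3
Step 3: 1/[ClO] = 1.22 + 0.279 = 1.499
Step 4: [ClO] = 1/1.499 = 0.6673 M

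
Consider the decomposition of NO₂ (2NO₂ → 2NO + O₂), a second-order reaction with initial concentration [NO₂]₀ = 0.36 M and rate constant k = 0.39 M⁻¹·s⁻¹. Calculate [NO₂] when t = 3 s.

0.2533 M

Step 1: For a second-order reaction: 1/[NO₂] = 1/[NO₂]₀ + kt
Step 2: 1/[NO₂] = 1/0.36 + 0.39 × 3
Step 3: 1/[NO₂] = 2.778 + 1.17 = 3.948
Step 4: [NO₂] = 1/3.948 = 0.2533 M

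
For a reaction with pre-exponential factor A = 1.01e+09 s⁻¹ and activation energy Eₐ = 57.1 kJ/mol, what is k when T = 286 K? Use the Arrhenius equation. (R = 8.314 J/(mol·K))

3.76e-02 s⁻¹

Step 1: Use the Arrhenius equation: k = A × exp(-Eₐ/RT)
Step 2: Convert Eₐ to J/mol: 57.1 kJ/mol = 57100 J/mol
Step 3: Calculate the exponent: -Eₐ/(RT) = -57100/(8.314 × 286) = -24.01375
Step 4: k = 1.01e+09 × exp(-24.01375)
Step 5: k = 1.01e+09 × 3.72358e-11 = 3.7608e-02 s⁻¹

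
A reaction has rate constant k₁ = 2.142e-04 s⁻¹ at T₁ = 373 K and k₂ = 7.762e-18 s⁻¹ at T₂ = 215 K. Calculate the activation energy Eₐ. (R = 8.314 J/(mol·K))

130.6 kJ/mol

Step 1: Use the two-temperature Arrhenius form: ln(k₂/k₁) = -Eₐ/R × (1/T₂ - 1/T₁)
Step 2: ln(k₂/k₁) = ln(7.762e-18/2.142e-04) = ln(3.62372e-14) = -30.9487
Step 3: 1/T₂ - 1/T₁ = 1/215 - 1/373 = 1.970198e-03 K⁻¹
Step 4: Eₐ = -R × ln(k₂/k₁) / (1/T₂ - 1/T₁) = -8.314 × -30.9487 / 1.970198e-03
Step 5: Eₐ = 1.3060e+05 J/mol = 130.6 kJ/mol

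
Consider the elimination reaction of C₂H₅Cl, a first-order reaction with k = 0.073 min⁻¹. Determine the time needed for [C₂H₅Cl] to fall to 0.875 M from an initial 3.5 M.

18.99 min

Step 1: For first-order: t = ln([C₂H₅Cl]₀/[C₂H₅Cl])/k
Step 2: t = ln(3.5/0.875)/0.073
Step 3: t = ln(4)/0.073
Step 4: t = 1.386/0.073 = 18.99 min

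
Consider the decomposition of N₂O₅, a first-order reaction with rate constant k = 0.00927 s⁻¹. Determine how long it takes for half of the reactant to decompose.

74.77 s

Step 1: For a first-order reaction, t₁/₂ = ln(2)/k
Step 2: t₁/₂ = ln(2)/0.00927
Step 3: t₁/₂ = 0.6931/0.00927 = 74.77 s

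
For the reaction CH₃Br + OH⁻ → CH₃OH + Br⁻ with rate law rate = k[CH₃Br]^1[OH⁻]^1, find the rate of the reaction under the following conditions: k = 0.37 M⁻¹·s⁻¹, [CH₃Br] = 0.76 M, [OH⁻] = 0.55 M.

0.1547 M/s

Step 1: The rate law is rate = k[CH₃Br]^1[OH⁻]^1
Step 2: Substitute: rate = 0.37 × (0.76)^1 × (0.55)^1
Step 3: rate = 0.37 × 0.76 × 0.55 = 0.15466 M/s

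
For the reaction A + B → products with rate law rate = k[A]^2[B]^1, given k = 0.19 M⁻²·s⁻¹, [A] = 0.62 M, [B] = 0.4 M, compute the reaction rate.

0.02921 M/s

Step 1: The rate law is rate = k[A]^2[B]^1
Step 2: Substitute: rate = 0.19 × (0.62)^2 × (0.4)^1
Step 3: rate = 0.19 × 0.3844 × 0.4 = 0.0292144 M/s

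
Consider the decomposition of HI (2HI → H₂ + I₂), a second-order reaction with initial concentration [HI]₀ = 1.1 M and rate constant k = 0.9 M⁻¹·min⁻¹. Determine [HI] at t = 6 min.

0.1585 M

Step 1: For a second-order reaction: 1/[HI] = 1/[HI]₀ + kt
Step 2: 1/[HI] = 1/1.1 + 0.9 × 6
Step 3: 1/[HI] = 0.9091 + 5.4 = 6.309
Step 4: [HI] = 1/6.309 = 0.1585 M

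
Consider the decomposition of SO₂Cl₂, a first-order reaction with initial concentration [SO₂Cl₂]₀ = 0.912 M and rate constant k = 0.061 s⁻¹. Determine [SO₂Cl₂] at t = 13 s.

0.4127 M

Step 1: For a first-order reaction: [SO₂Cl₂] = [SO₂Cl₂]₀ × e^(-kt)
Step 2: [SO₂Cl₂] = 0.912 × e^(-0.061 × 13)
Step 3: [SO₂Cl₂] = 0.912 × e^(-0.793)
Step 4: [SO₂Cl₂] = 0.912 × 0.452485 = 0.4127 M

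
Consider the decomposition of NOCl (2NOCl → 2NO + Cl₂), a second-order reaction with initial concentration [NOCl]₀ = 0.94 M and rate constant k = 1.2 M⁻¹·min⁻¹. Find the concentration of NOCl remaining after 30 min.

0.02698 M

Step 1: For a second-order reaction: 1/[NOCl] = 1/[NOCl]₀ + kt
Step 2: 1/[NOCl] = 1/0.94 + 1.2 × 30
Step 3: 1/[NOCl] = 1.064 + 36 = 37.06
Step 4: [NOCl] = 1/37.06 = 0.02698 M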